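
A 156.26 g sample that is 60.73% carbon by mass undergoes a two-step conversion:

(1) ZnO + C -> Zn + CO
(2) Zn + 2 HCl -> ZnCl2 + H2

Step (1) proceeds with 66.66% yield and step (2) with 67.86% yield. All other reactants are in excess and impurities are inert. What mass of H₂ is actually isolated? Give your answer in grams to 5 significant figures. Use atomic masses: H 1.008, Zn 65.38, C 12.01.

Pure C = 156.26 × 0.6073 = 94.8967 g.
M(C) = 12.01 g/mol.
M(H2) = 2(1.008) = 2.016 g/mol.
n(C) = 94.8967 / 12.01 = 7.90147 mol.
Step 1 (C:Zn = 1:1): theoretical n(Zn) = 7.90147 mol; at 66.66% yield, n(Zn) = 5.26712 mol.
Step 2 (Zn:H2 = 1:1): theoretical n(H2) = 5.26712 mol, so theoretical mass = 5.26712 × 2.016 = 10.6185 g.
At 67.86% yield, actual mass of H2 = 10.6185 × 0.6786 = 7.20573 g.

7.2057 g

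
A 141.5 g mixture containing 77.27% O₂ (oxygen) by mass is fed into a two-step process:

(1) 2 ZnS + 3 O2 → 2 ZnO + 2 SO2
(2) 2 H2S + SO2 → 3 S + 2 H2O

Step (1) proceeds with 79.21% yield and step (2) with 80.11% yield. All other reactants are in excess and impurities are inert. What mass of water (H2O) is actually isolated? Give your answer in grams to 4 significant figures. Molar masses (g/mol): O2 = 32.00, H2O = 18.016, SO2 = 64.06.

Pure O2 = 141.5 × 0.7727 = 109.34 g.
n(O2) = 109.34 / 32.00 = 3.4168 mol.
Step 1 (O2:SO2 = 3:2): theoretical n(SO2) = 2.2779 mol; at 79.21% yield, n(SO2) = 1.8043 mol.
Step 2 (SO2:H2O = 1:2): theoretical n(H2O) = 3.6086 mol, so theoretical mass = 3.6086 × 18.016 = 65.012 g.
At 80.11% yield, actual mass of H2O = 65.012 × 0.8011 = 52.081 g.

52.08 g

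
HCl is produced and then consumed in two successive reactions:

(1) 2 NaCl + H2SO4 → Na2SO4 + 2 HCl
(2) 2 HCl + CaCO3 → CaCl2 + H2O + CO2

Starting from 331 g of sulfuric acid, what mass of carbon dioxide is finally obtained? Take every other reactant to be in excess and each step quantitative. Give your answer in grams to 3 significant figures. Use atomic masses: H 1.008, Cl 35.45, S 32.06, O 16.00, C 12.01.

149 g

M(H2SO4) = 2(1.008) + 32.06 + 4(16.00) = 98.076 g/mol.
M(CO2) = 12.01 + 2(16.00) = 44.01 g/mol.
n(H2SO4) = 331.0 / 98.076 = 3.375 mol.
Step 1 gives a 1:2 ratio of H2SO4 to HCl, so n(HCl) = 6.750 mol.
In step 2 the HCl:CO2 ratio is 2:1, so n(CO2) = 3.375 mol.
Mass of CO2 = 3.375 × 44.01 = 148.5 g.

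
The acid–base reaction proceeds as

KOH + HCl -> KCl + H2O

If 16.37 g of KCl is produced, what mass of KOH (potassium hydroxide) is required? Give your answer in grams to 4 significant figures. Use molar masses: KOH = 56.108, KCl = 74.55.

12.32 g

n(KCl) = 16.370 g / 74.55 g/mol = 0.21958 mol.
From the equation the KCl:KOH mole ratio is 1:1, so n(KOH) = 0.21958 × 1/1 = 0.21958 mol.
Mass of KOH = 0.21958 mol × 56.108 g/mol = 12.320 g.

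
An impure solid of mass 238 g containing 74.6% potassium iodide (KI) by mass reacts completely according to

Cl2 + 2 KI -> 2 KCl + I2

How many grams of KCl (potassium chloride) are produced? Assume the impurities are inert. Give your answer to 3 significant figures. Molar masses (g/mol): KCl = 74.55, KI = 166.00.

Mass of pure KI = 238 g × 0.746 = 177.5 g.
n(KI) = 177.5 g / 166.00 g/mol = 1.070 mol.
From the equation the KI:KCl mole ratio is 2:2, so n(KCl) = 1.070 × 2/2 = 1.070 mol.
Mass of KCl = 1.070 mol × 74.55 g/mol = 79.74 g.

79.7 g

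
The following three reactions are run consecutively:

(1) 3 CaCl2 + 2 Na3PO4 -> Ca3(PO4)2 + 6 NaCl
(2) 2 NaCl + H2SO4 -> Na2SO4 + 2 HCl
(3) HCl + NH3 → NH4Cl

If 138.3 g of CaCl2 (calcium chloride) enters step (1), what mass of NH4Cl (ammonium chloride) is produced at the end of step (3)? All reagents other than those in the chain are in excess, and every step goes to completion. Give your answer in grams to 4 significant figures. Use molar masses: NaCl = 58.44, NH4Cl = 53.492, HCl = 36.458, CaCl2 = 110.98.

133.3 g

n(CaCl2) = 138.3 / 110.98 = 1.2462 mol.
Reaction (1): CaCl2→NaCl ratio 3:6 ⇒ n(NaCl) = 2.4923 mol.
Reaction (2): NaCl→HCl ratio 2:2 ⇒ n(HCl) = 2.4923 mol.
Reaction (3): HCl→NH4Cl ratio 1:1 ⇒ n(NH4Cl) = 2.4923 mol.
Mass of NH4Cl = 2.4923 × 53.492 = 133.32 g.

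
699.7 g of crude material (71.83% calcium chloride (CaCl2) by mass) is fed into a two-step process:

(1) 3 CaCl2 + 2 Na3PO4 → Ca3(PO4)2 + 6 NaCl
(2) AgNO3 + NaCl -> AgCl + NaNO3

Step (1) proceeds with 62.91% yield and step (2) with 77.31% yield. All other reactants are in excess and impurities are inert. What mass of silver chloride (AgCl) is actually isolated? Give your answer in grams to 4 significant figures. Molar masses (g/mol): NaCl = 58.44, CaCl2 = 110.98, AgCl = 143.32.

Pure CaCl2 = 699.7 × 0.7183 = 502.59 g.
n(CaCl2) = 502.59 / 110.98 = 4.5287 mol.
Step 1 (CaCl2:NaCl = 3:6): theoretical n(NaCl) = 9.0574 mol; at 62.91% yield, n(NaCl) = 5.6980 mol.
Step 2 (NaCl:AgCl = 1:1): theoretical n(AgCl) = 5.6980 mol, so theoretical mass = 5.6980 × 143.32 = 816.64 g.
At 77.31% yield, actual mass of AgCl = 816.64 × 0.7731 = 631.34 g.

631.3 g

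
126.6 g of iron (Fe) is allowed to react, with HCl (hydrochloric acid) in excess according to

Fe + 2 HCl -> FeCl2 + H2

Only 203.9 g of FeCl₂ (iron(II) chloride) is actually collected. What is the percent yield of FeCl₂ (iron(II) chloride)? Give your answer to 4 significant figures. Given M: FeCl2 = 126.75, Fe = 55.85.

n(Fe) = 126.60 g / 55.85 g/mol = 2.2668 mol.
From the equation the Fe:FeCl2 mole ratio is 1:1, so n(FeCl2) = 2.2668 × 1/1 = 2.2668 mol.
Mass of FeCl2 = 2.2668 mol × 126.75 g/mol = 287.32 g.
This is the theoretical yield. Percent yield = 203.9 g / 287.32 g × 100% = 70.967%.

70.97 %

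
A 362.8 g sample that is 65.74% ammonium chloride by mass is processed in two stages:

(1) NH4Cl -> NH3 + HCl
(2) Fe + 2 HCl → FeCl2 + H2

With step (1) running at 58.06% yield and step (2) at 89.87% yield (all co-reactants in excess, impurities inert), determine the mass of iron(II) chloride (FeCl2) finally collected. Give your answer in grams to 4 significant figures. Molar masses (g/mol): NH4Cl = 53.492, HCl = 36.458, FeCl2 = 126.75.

147.4 g

Pure NH4Cl = 362.8 × 0.6574 = 238.50 g.
n(NH4Cl) = 238.50 / 53.492 = 4.4587 mol.
Step 1 (NH4Cl:HCl = 1:1): theoretical n(HCl) = 4.4587 mol; at 58.06% yield, n(HCl) = 2.5887 mol.
Step 2 (HCl:FeCl2 = 2:1): theoretical n(FeCl2) = 1.2944 mol, so theoretical mass = 1.2944 × 126.75 = 164.06 g.
At 89.87% yield, actual mass of FeCl2 = 164.06 × 0.8987 = 147.44 g.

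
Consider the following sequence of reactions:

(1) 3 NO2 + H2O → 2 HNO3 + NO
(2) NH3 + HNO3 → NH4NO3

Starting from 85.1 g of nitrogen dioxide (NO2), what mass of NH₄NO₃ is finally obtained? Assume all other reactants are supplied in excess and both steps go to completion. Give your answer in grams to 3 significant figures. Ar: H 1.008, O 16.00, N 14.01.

M(NO2) = 14.01 + 2(16.00) = 46.01 g/mol.
M(NH4NO3) = 2(14.01) + 4(1.008) + 3(16.00) = 80.052 g/mol.
n(NO2) = 85.10 / 46.01 = 1.850 mol.
Step 1 gives a 3:2 ratio of NO2 to HNO3, so n(HNO3) = 1.233 mol.
In step 2 the HNO3:NH4NO3 ratio is 1:1, so n(NH4NO3) = 1.233 mol.
Mass of NH4NO3 = 1.233 × 80.052 = 98.71 g.

98.7 g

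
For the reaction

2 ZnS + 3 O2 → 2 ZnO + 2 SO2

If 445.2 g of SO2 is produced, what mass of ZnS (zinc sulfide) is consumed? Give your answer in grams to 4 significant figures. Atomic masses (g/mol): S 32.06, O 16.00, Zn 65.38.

M(SO2) = 32.06 + 2(16.00) = 64.06 g/mol.
M(ZnS) = 65.38 + 32.06 = 97.44 g/mol.
n(SO2) = 445.20 g / 64.06 g/mol = 6.9497 mol.
From the equation the SO2:ZnS mole ratio is 2:2, so n(ZnS) = 6.9497 × 2/2 = 6.9497 mol.
Mass of ZnS = 6.9497 mol × 97.44 g/mol = 677.18 g.

677.2 g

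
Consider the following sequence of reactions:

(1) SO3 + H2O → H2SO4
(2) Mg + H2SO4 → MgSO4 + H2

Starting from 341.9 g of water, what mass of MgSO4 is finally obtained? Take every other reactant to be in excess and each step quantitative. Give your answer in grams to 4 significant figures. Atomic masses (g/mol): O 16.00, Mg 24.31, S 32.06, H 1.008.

2284 g

M(H2O) = 2(1.008) + 16.00 = 18.016 g/mol.
M(MgSO4) = 24.31 + 32.06 + 4(16.00) = 120.37 g/mol.
n(H2O) = 341.90 / 18.016 = 18.978 mol.
Step 1 gives a 1:1 ratio of H2O to H2SO4, so n(H2SO4) = 18.978 mol.
In step 2 the H2SO4:MgSO4 ratio is 1:1, so n(MgSO4) = 18.978 mol.
Mass of MgSO4 = 18.978 × 120.37 = 2284.3 g.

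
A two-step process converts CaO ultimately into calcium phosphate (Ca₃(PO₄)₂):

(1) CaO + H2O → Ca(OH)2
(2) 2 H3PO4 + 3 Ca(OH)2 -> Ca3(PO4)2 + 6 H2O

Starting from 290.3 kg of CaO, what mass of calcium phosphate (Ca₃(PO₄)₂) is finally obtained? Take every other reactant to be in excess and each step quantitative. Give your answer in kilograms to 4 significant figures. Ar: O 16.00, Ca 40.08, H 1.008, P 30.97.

M(CaO) = 40.08 + 16.00 = 56.08 g/mol.
M(Ca3(PO4)2) = 3(40.08) + 2(30.97) + 8(16.00) = 310.18 g/mol.
290.3 kg = 290300 g.
n(CaO) = 290300 / 56.08 = 5176.5 mol.
Step 1 gives a 1:1 ratio of CaO to Ca(OH)2, so n(Ca(OH)2) = 5176.5 mol.
In step 2 the Ca(OH)2:Ca3(PO4)2 ratio is 3:1, so n(Ca3(PO4)2) = 1725.5 mol.
Mass of Ca3(PO4)2 = 1725.5 × 310.18 = 535220 g = 535.2 kg.

535.2 kg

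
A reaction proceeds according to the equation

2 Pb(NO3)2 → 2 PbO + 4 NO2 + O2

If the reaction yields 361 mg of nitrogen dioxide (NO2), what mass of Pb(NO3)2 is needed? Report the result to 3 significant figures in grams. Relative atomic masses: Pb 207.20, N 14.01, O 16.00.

M(NO2) = 14.01 + 2(16.00) = 46.01 g/mol.
M(Pb(NO3)2) = 207.20 + 2(14.01) + 6(16.00) = 331.22 g/mol.
Convert: 361 mg = 0.3610 g.
n(NO2) = 0.3610 g / 46.01 g/mol = 0.007846 mol.
From the equation the NO2:Pb(NO3)2 mole ratio is 4:2, so n(Pb(NO3)2) = 0.007846 × 2/4 = 0.003923 mol.
Mass of Pb(NO3)2 = 0.003923 mol × 331.22 g/mol = 1.299 g.

1.30 g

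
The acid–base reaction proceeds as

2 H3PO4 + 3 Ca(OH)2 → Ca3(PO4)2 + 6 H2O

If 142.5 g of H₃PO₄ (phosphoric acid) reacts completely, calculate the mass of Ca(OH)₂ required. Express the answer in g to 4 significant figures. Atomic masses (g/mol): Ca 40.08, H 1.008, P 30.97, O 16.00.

161.6 g

M(H3PO4) = 3(1.008) + 30.97 + 4(16.00) = 97.994 g/mol.
M(Ca(OH)2) = 40.08 + 2(16.00) + 2(1.008) = 74.096 g/mol.
n(H3PO4) = 142.50 g / 97.994 g/mol = 1.4542 mol.
From the equation the H3PO4:Ca(OH)2 mole ratio is 2:3, so n(Ca(OH)2) = 1.4542 × 3/2 = 2.1813 mol.
Mass of Ca(OH)2 = 2.1813 mol × 74.096 g/mol = 161.62 g.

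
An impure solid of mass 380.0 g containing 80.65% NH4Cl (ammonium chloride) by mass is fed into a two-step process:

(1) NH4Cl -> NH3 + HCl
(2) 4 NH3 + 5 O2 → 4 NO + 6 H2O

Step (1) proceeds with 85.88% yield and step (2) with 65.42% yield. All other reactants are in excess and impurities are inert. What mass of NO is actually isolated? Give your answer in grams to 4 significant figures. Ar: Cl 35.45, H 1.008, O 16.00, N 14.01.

Pure NH4Cl = 380.0 × 0.8065 = 306.47 g.
M(NH4Cl) = 14.01 + 4(1.008) + 35.45 = 53.492 g/mol.
M(NO) = 14.01 + 16.00 = 30.01 g/mol.
n(NH4Cl) = 306.47 / 53.492 = 5.7293 mol.
Step 1 (NH4Cl:NH3 = 1:1): theoretical n(NH3) = 5.7293 mol; at 85.88% yield, n(NH3) = 4.9203 mol.
Step 2 (NH3:NO = 4:4): theoretical n(NO) = 4.9203 mol, so theoretical mass = 4.9203 × 30.01 = 147.66 g.
At 65.42% yield, actual mass of NO = 147.66 × 0.6542 = 96.598 g.

96.60 g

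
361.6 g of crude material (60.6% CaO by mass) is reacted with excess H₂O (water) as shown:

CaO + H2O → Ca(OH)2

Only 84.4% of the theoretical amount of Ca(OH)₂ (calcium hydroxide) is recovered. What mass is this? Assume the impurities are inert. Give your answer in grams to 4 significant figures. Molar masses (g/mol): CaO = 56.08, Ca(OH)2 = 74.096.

244.4 g

Pure CaO available = 361.6 g × 0.606 = 219.13 g.
n(CaO) = 219.13 g / 56.08 g/mol = 3.9074 mol.
From the equation the CaO:Ca(OH)2 mole ratio is 1:1, so n(Ca(OH)2) = 3.9074 × 1/1 = 3.9074 mol.
Mass of Ca(OH)2 = 3.9074 mol × 74.096 g/mol = 289.53 g.
Actual mass collected = 289.53 g × 0.844 = 244.36 g.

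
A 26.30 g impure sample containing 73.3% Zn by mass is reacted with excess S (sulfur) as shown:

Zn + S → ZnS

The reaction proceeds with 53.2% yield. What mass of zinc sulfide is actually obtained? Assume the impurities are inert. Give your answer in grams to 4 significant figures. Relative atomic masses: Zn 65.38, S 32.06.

15.28 g

Pure Zn available = 26.30 g × 0.733 = 19.278 g.
M(Zn) = 65.38 g/mol.
M(ZnS) = 65.38 + 32.06 = 97.44 g/mol.
n(Zn) = 19.278 g / 65.38 g/mol = 0.29486 mol.
From the equation the Zn:ZnS mole ratio is 1:1, so n(ZnS) = 0.29486 × 1/1 = 0.29486 mol.
Mass of ZnS = 0.29486 mol × 97.44 g/mol = 28.731 g.
Actual mass collected = 28.731 g × 0.532 = 15.285 g.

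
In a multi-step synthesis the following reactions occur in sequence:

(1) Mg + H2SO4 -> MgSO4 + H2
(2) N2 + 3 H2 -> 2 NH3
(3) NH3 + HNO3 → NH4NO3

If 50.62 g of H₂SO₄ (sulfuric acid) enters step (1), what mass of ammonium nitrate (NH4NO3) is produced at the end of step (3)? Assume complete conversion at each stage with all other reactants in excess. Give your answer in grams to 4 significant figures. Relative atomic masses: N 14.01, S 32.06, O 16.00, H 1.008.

27.54 g

M(H2SO4) = 2(1.008) + 32.06 + 4(16.00) = 98.076 g/mol.
M(NH4NO3) = 2(14.01) + 4(1.008) + 3(16.00) = 80.052 g/mol.
n(H2SO4) = 50.62 / 98.076 = 0.51613 mol.
Reaction (1): H2SO4→H2 ratio 1:1 ⇒ n(H2) = 0.51613 mol.
Reaction (2): H2→NH3 ratio 3:2 ⇒ n(NH3) = 0.34409 mol.
Reaction (3): NH3→NH4NO3 ratio 1:1 ⇒ n(NH4NO3) = 0.34409 mol.
Mass of NH4NO3 = 0.34409 × 80.052 = 27.545 g.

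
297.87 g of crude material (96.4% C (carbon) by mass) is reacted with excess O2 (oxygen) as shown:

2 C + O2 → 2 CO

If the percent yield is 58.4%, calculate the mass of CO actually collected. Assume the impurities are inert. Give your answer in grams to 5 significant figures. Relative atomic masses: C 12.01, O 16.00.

Pure C available = 297.87 g × 0.964 = 287.147 g.
M(C) = 12.01 g/mol.
M(CO) = 12.01 + 16.00 = 28.01 g/mol.
n(C) = 287.147 g / 12.01 g/mol = 23.9090 mol.
From the equation the C:CO mole ratio is 2:2, so n(CO) = 23.9090 × 2/2 = 23.9090 mol.
Mass of CO = 23.9090 mol × 28.01 g/mol = 669.690 g.
Actual mass collected = 669.690 g × 0.584 = 391.099 g.

391.10 g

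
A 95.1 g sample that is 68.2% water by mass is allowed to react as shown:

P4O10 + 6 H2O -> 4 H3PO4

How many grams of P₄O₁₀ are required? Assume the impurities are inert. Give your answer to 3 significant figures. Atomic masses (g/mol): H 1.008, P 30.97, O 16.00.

Mass of pure H2O = 95.1 g × 0.682 = 64.86 g.
M(H2O) = 2(1.008) + 16.00 = 18.016 g/mol.
M(P4O10) = 4(30.97) + 10(16.00) = 283.88 g/mol.
n(H2O) = 64.86 g / 18.016 g/mol = 3.600 mol.
From the equation the H2O:P4O10 mole ratio is 6:1, so n(P4O10) = 3.600 × 1/6 = 0.6000 mol.
Mass of P4O10 = 0.6000 mol × 283.88 g/mol = 170.3 g.

170 g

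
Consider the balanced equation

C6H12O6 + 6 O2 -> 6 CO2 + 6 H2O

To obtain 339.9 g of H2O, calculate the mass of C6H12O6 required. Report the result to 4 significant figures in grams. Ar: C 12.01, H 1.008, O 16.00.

566.5 g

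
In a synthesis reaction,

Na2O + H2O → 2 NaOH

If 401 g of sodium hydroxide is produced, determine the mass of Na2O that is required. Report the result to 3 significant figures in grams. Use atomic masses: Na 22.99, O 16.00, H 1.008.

311 g

M(NaOH) = 22.99 + 16.00 + 1.008 = 39.998 g/mol.
M(Na2O) = 2(22.99) + 16.00 = 61.98 g/mol.
n(NaOH) = 401.0 g / 39.998 g/mol = 10.03 mol.
From the equation the NaOH:Na2O mole ratio is 2:1, so n(Na2O) = 10.03 × 1/2 = 5.013 mol.
Mass of Na2O = 5.013 mol × 61.98 g/mol = 310.7 g.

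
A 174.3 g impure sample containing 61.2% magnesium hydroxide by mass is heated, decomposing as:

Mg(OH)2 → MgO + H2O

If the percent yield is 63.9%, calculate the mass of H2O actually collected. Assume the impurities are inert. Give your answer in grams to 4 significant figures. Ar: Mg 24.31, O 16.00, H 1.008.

Pure Mg(OH)2 available = 174.3 g × 0.612 = 106.67 g.
M(Mg(OH)2) = 24.31 + 2(16.00) + 2(1.008) = 58.326 g/mol.
M(H2O) = 2(1.008) + 16.00 = 18.016 g/mol.
n(Mg(OH)2) = 106.67 g / 58.326 g/mol = 1.8289 mol.
From the equation the Mg(OH)2:H2O mole ratio is 1:1, so n(H2O) = 1.8289 × 1/1 = 1.8289 mol.
Mass of H2O = 1.8289 mol × 18.016 g/mol = 32.949 g.
Actual mass collected = 32.949 g × 0.639 = 21.055 g.

21.05 g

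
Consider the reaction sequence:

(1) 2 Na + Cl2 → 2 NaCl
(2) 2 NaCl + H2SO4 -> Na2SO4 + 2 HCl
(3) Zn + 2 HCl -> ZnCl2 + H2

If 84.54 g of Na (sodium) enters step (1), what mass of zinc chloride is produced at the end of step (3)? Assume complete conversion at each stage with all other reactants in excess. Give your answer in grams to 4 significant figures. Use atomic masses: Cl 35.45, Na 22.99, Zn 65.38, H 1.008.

M(Na) = 22.99 g/mol.
M(ZnCl2) = 65.38 + 2(35.45) = 136.28 g/mol.
n(Na) = 84.54 / 22.99 = 3.6773 mol.
Reaction (1): Na→NaCl ratio 2:2 ⇒ n(NaCl) = 3.6773 mol.
Reaction (2): NaCl→HCl ratio 2:2 ⇒ n(HCl) = 3.6773 mol.
Reaction (3): HCl→ZnCl2 ratio 2:1 ⇒ n(ZnCl2) = 1.8386 mol.
Mass of ZnCl2 = 1.8386 × 136.28 = 250.57 g.

250.6 g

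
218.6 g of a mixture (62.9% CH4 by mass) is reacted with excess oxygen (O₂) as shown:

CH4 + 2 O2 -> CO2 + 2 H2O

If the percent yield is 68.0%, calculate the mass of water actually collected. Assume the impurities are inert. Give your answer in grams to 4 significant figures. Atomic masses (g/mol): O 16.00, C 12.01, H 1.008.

Pure CH4 available = 218.6 g × 0.629 = 137.50 g.
M(CH4) = 12.01 + 4(1.008) = 16.042 g/mol.
M(H2O) = 2(1.008) + 16.00 = 18.016 g/mol.
n(CH4) = 137.50 g / 16.042 g/mol = 8.5712 mol.
From the equation the CH4:H2O mole ratio is 1:2, so n(H2O) = 8.5712 × 2/1 = 17.142 mol.
Mass of H2O = 17.142 mol × 18.016 g/mol = 308.84 g.
Actual mass collected = 308.84 g × 0.680 = 210.01 g.

210.0 g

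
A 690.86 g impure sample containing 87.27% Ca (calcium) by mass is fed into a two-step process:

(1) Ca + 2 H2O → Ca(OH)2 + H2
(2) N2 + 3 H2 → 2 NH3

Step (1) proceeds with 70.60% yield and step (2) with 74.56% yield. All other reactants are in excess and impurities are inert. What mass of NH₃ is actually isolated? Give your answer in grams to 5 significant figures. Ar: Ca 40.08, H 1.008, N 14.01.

Pure Ca = 690.86 × 0.8727 = 602.914 g.
M(Ca) = 40.08 g/mol.
M(NH3) = 14.01 + 3(1.008) = 17.034 g/mol.
n(Ca) = 602.914 / 40.08 = 15.0428 mol.
Step 1 (Ca:H2 = 1:1): theoretical n(H2) = 15.0428 mol; at 70.60% yield, n(H2) = 10.6202 mol.
Step 2 (H2:NH3 = 3:2): theoretical n(NH3) = 7.08012 mol, so theoretical mass = 7.08012 × 17.034 = 120.603 g.
At 74.56% yield, actual mass of NH3 = 120.603 × 0.7456 = 89.9214 g.

89.921 g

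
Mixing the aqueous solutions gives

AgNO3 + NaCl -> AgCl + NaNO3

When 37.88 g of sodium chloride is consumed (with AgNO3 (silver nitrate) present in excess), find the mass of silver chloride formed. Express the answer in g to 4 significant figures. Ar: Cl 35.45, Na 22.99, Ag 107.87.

92.90 g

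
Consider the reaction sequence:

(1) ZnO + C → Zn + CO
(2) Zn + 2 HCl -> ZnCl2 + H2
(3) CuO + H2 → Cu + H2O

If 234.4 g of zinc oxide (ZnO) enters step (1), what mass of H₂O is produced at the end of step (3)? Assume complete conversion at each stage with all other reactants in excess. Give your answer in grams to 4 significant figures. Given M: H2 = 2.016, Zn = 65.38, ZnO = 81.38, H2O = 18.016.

n(ZnO) = 234.4 / 81.38 = 2.8803 mol.
Reaction (1): ZnO→Zn ratio 1:1 ⇒ n(Zn) = 2.8803 mol.
Reaction (2): Zn→H2 ratio 1:1 ⇒ n(H2) = 2.8803 mol.
Reaction (3): H2→H2O ratio 1:1 ⇒ n(H2O) = 2.8803 mol.
Mass of H2O = 2.8803 × 18.016 = 51.892 g.

51.89 g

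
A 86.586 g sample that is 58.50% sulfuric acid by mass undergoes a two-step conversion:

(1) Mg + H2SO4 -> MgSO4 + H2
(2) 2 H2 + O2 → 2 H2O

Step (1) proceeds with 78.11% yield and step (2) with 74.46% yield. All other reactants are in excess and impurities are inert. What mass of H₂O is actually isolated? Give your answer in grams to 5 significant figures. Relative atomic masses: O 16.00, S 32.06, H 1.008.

Pure H2SO4 = 86.586 × 0.5850 = 50.6528 g.
M(H2SO4) = 2(1.008) + 32.06 + 4(16.00) = 98.076 g/mol.
M(H2O) = 2(1.008) + 16.00 = 18.016 g/mol.
n(H2SO4) = 50.6528 / 98.076 = 0.516465 mol.
Step 1 (H2SO4:H2 = 1:1): theoretical n(H2) = 0.516465 mol; at 78.11% yield, n(H2) = 0.403411 mol.
Step 2 (H2:H2O = 2:2): theoretical n(H2O) = 0.403411 mol, so theoretical mass = 0.403411 × 18.016 = 7.26785 g.
At 74.46% yield, actual mass of H2O = 7.26785 × 0.7446 = 5.41164 g.

5.4116 g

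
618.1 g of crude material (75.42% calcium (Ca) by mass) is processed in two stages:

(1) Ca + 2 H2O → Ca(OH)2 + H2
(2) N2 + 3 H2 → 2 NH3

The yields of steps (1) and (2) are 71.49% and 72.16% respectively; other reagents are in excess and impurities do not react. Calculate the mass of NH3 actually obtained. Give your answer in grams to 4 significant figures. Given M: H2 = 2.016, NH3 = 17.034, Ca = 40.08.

Pure Ca = 618.1 × 0.7542 = 466.17 g.
n(Ca) = 466.17 / 40.08 = 11.631 mol.
Step 1 (Ca:H2 = 1:1): theoretical n(H2) = 11.631 mol; at 71.49% yield, n(H2) = 8.3150 mol.
Step 2 (H2:NH3 = 3:2): theoretical n(NH3) = 5.5433 mol, so theoretical mass = 5.5433 × 17.034 = 94.425 g.
At 72.16% yield, actual mass of NH3 = 94.425 × 0.7216 = 68.137 g.

68.14 g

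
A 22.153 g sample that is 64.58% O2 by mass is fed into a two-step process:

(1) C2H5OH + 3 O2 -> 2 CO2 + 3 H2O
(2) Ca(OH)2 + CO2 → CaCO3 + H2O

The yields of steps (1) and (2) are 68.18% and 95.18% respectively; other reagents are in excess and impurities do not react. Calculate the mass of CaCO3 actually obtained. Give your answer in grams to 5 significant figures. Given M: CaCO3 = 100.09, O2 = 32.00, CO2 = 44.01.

19.359 g

Pure O2 = 22.153 × 0.6458 = 14.3064 g.
n(O2) = 14.3064 / 32.00 = 0.447075 mol.
Step 1 (O2:CO2 = 3:2): theoretical n(CO2) = 0.298050 mol; at 68.18% yield, n(CO2) = 0.203211 mol.
Step 2 (CO2:CaCO3 = 1:1): theoretical n(CaCO3) = 0.203211 mol, so theoretical mass = 0.203211 × 100.09 = 20.3393 g.
At 95.18% yield, actual mass of CaCO3 = 20.3393 × 0.9518 = 19.3590 g.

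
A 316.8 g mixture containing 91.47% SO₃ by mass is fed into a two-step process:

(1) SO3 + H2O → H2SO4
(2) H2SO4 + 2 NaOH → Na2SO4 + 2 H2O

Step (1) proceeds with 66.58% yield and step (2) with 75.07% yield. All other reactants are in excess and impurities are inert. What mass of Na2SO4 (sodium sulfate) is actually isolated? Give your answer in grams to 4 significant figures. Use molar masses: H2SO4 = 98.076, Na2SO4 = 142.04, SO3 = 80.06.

257.0 g

Pure SO3 = 316.8 × 0.9147 = 289.78 g.
n(SO3) = 289.78 / 80.06 = 3.6195 mol.
Step 1 (SO3:H2SO4 = 1:1): theoretical n(H2SO4) = 3.6195 mol; at 66.58% yield, n(H2SO4) = 2.4099 mol.
Step 2 (H2SO4:Na2SO4 = 1:1): theoretical n(Na2SO4) = 2.4099 mol, so theoretical mass = 2.4099 × 142.04 = 342.30 g.
At 75.07% yield, actual mass of Na2SO4 = 342.30 × 0.7507 = 256.96 g.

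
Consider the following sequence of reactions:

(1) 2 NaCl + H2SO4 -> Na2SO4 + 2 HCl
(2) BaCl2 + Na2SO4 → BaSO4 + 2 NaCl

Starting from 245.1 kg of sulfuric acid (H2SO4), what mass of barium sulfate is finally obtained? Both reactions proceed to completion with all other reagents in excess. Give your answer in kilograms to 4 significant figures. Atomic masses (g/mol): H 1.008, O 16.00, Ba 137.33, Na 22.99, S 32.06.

M(H2SO4) = 2(1.008) + 32.06 + 4(16.00) = 98.076 g/mol.
M(BaSO4) = 137.33 + 32.06 + 4(16.00) = 233.39 g/mol.
245.1 kg = 245100 g.
n(H2SO4) = 245100 / 98.076 = 2499.1 mol.
Step 1 gives a 1:1 ratio of H2SO4 to Na2SO4, so n(Na2SO4) = 2499.1 mol.
In step 2 the Na2SO4:BaSO4 ratio is 1:1, so n(BaSO4) = 2499.1 mol.
Mass of BaSO4 = 2499.1 × 233.39 = 583260 g = 583.3 kg.

583.3 kg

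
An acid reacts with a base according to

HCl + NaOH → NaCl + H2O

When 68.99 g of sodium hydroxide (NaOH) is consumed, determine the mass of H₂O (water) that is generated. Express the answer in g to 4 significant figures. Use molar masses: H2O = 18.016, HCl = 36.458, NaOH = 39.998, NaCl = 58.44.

31.07 g

n(NaOH) = 68.990 g / 39.998 g/mol = 1.7248 mol.
From the equation the NaOH:H2O mole ratio is 1:1, so n(H2O) = 1.7248 × 1/1 = 1.7248 mol.
Mass of H2O = 1.7248 mol × 18.016 g/mol = 31.075 g.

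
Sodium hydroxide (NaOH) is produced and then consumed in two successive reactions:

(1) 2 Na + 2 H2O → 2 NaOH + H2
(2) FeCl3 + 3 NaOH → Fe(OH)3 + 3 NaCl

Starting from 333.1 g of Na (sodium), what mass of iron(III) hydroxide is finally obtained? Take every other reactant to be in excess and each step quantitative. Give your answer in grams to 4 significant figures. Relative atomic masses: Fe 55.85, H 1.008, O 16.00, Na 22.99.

516.2 g

M(Na) = 22.99 g/mol.
M(Fe(OH)3) = 55.85 + 3(16.00) + 3(1.008) = 106.874 g/mol.
n(Na) = 333.10 / 22.99 = 14.489 mol.
Step 1 gives a 2:2 ratio of Na to NaOH, so n(NaOH) = 14.489 mol.
In step 2 the NaOH:Fe(OH)3 ratio is 3:1, so n(Fe(OH)3) = 4.8296 mol.
Mass of Fe(OH)3 = 4.8296 × 106.874 = 516.16 g.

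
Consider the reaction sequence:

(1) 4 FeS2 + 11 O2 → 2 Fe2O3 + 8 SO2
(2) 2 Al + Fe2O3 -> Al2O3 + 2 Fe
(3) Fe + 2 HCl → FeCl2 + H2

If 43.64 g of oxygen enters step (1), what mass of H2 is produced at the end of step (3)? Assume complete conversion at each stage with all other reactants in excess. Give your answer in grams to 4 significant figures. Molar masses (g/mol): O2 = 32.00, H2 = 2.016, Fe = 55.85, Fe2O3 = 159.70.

0.9998 g

n(O2) = 43.64 / 32.00 = 1.3638 mol.
Reaction (1): O2→Fe2O3 ratio 11:2 ⇒ n(Fe2O3) = 0.24795 mol.
Reaction (2): Fe2O3→Fe ratio 1:2 ⇒ n(Fe) = 0.49591 mol.
Reaction (3): Fe→H2 ratio 1:1 ⇒ n(H2) = 0.49591 mol.
Mass of H2 = 0.49591 × 2.016 = 0.99975 g.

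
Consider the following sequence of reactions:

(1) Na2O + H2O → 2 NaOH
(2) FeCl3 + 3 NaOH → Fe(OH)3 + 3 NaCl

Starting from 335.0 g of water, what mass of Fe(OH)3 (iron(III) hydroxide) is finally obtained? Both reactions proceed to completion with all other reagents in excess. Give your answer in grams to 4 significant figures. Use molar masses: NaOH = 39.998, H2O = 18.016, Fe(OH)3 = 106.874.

1325 g

n(H2O) = 335.00 / 18.016 = 18.595 mol.
Step 1 gives a 1:2 ratio of H2O to NaOH, so n(NaOH) = 37.189 mol.
In step 2 the NaOH:Fe(OH)3 ratio is 3:1, so n(Fe(OH)3) = 12.396 mol.
Mass of Fe(OH)3 = 12.396 × 106.874 = 1324.9 g.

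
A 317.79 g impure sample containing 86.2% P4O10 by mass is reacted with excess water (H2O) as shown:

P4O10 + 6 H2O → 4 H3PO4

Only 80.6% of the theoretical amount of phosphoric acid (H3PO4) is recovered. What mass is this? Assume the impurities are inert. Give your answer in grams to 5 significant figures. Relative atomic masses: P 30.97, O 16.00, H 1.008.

Pure P4O10 available = 317.79 g × 0.862 = 273.935 g.
M(P4O10) = 4(30.97) + 10(16.00) = 283.88 g/mol.
M(H3PO4) = 3(1.008) + 30.97 + 4(16.00) = 97.994 g/mol.
n(P4O10) = 273.935 g / 283.88 g/mol = 0.964968 mol.
From the equation the P4O10:H3PO4 mole ratio is 1:4, so n(H3PO4) = 0.964968 × 4/1 = 3.85987 mol.
Mass of H3PO4 = 3.85987 mol × 97.994 g/mol = 378.244 g.
Actual mass collected = 378.244 g × 0.806 = 304.865 g.

304.86 g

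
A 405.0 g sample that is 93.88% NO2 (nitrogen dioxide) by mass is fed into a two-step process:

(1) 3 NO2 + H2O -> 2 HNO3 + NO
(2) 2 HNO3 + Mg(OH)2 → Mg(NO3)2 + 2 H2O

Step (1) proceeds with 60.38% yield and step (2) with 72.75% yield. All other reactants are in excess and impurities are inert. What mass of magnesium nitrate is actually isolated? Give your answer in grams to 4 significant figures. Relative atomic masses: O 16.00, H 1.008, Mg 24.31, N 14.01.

Pure NO2 = 405.0 × 0.9388 = 380.21 g.
M(NO2) = 14.01 + 2(16.00) = 46.01 g/mol.
M(Mg(NO3)2) = 24.31 + 2(14.01) + 6(16.00) = 148.33 g/mol.
n(NO2) = 380.21 / 46.01 = 8.2637 mol.
Step 1 (NO2:HNO3 = 3:2): theoretical n(HNO3) = 5.5092 mol; at 60.38% yield, n(HNO3) = 3.3264 mol.
Step 2 (HNO3:Mg(NO3)2 = 2:1): theoretical n(Mg(NO3)2) = 1.6632 mol, so theoretical mass = 1.6632 × 148.33 = 246.70 g.
At 72.75% yield, actual mass of Mg(NO3)2 = 246.70 × 0.7275 = 179.48 g.

179.5 g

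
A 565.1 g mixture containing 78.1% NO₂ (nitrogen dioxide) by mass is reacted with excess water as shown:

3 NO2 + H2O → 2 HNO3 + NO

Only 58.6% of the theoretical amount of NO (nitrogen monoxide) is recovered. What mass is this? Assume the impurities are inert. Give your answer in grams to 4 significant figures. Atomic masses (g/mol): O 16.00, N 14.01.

56.23 g

Pure NO2 available = 565.1 g × 0.781 = 441.34 g.
M(NO2) = 14.01 + 2(16.00) = 46.01 g/mol.
M(NO) = 14.01 + 16.00 = 30.01 g/mol.
n(NO2) = 441.34 g / 46.01 g/mol = 9.5923 mol.
From the equation the NO2:NO mole ratio is 3:1, so n(NO) = 9.5923 × 1/3 = 3.1974 mol.
Mass of NO = 3.1974 mol × 30.01 g/mol = 95.955 g.
Actual mass collected = 95.955 g × 0.586 = 56.230 g.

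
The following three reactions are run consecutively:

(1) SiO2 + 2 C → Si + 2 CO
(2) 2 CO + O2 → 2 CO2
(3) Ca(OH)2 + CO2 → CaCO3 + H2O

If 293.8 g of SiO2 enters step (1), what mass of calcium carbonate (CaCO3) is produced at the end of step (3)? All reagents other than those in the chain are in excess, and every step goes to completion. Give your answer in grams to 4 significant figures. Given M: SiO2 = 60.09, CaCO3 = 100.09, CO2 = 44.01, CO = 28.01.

978.7 g

n(SiO2) = 293.8 / 60.09 = 4.8893 mol.
Reaction (1): SiO2→CO ratio 1:2 ⇒ n(CO) = 9.7787 mol.
Reaction (2): CO→CO2 ratio 2:2 ⇒ n(CO2) = 9.7787 mol.
Reaction (3): CO2→CaCO3 ratio 1:1 ⇒ n(CaCO3) = 9.7787 mol.
Mass of CaCO3 = 9.7787 × 100.09 = 978.75 g.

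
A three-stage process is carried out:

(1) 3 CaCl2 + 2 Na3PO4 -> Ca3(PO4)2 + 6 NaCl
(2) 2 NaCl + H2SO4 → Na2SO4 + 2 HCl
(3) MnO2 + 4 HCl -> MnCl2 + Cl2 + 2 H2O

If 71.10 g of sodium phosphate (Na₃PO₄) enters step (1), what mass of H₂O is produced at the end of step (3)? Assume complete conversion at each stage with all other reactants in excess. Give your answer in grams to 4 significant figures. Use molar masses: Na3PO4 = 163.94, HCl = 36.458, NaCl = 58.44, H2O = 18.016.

11.72 g

n(Na3PO4) = 71.10 / 163.94 = 0.43370 mol.
Reaction (1): Na3PO4→NaCl ratio 2:6 ⇒ n(NaCl) = 1.3011 mol.
Reaction (2): NaCl→HCl ratio 2:2 ⇒ n(HCl) = 1.3011 mol.
Reaction (3): HCl→H2O ratio 4:2 ⇒ n(H2O) = 0.65054 mol.
Mass of H2O = 0.65054 × 18.016 = 11.720 g.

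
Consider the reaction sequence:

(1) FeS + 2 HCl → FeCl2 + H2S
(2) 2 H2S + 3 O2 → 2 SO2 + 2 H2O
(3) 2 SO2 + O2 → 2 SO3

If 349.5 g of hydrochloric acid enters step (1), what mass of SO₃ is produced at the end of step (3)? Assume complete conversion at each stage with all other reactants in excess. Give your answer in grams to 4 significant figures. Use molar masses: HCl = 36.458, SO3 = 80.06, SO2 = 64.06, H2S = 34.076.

383.7 g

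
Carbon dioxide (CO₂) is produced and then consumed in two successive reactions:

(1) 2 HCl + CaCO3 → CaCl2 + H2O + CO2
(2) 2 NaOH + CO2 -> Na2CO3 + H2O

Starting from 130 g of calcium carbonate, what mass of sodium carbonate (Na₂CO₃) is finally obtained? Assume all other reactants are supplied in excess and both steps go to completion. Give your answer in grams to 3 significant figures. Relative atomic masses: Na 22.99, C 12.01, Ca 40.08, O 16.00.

138 g

M(CaCO3) = 40.08 + 12.01 + 3(16.00) = 100.09 g/mol.
M(Na2CO3) = 2(22.99) + 12.01 + 3(16.00) = 105.99 g/mol.
n(CaCO3) = 130.0 / 100.09 = 1.299 mol.
Step 1 gives a 1:1 ratio of CaCO3 to CO2, so n(CO2) = 1.299 mol.
In step 2 the CO2:Na2CO3 ratio is 1:1, so n(Na2CO3) = 1.299 mol.
Mass of Na2CO3 = 1.299 × 105.99 = 137.7 g.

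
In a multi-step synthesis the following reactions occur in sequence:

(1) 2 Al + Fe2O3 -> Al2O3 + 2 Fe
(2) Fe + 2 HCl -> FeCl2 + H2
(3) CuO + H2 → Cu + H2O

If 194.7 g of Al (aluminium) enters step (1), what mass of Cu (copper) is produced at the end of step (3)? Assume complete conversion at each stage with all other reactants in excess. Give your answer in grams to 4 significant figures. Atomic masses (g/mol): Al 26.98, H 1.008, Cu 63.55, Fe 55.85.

M(Al) = 26.98 g/mol.
M(Cu) = 63.55 g/mol.
n(Al) = 194.7 / 26.98 = 7.2165 mol.
Reaction (1): Al→Fe ratio 2:2 ⇒ n(Fe) = 7.2165 mol.
Reaction (2): Fe→H2 ratio 1:1 ⇒ n(H2) = 7.2165 mol.
Reaction (3): H2→Cu ratio 1:1 ⇒ n(Cu) = 7.2165 mol.
Mass of Cu = 7.2165 × 63.55 = 458.61 g.

458.6 g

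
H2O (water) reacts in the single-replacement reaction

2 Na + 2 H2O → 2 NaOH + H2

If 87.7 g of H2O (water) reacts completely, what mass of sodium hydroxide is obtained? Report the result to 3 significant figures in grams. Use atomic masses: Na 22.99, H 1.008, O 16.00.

M(H2O) = 2(1.008) + 16.00 = 18.016 g/mol.
M(NaOH) = 22.99 + 16.00 + 1.008 = 39.998 g/mol.
n(H2O) = 87.70 g / 18.016 g/mol = 4.868 mol.
From the equation the H2O:NaOH mole ratio is 2:2, so n(NaOH) = 4.868 × 2/2 = 4.868 mol.
Mass of NaOH = 4.868 mol × 39.998 g/mol = 194.7 g.

195 g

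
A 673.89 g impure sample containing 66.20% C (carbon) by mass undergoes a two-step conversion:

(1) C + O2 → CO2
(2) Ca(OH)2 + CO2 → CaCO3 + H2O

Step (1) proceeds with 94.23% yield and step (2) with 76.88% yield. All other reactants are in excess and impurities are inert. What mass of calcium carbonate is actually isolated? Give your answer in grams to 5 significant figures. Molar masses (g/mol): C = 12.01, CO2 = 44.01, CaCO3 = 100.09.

Pure C = 673.89 × 0.6620 = 446.115 g.
n(C) = 446.115 / 12.01 = 37.1453 mol.
Step 1 (C:CO2 = 1:1): theoretical n(CO2) = 37.1453 mol; at 94.23% yield, n(CO2) = 35.0020 mol.
Step 2 (CO2:CaCO3 = 1:1): theoretical n(CaCO3) = 35.0020 mol, so theoretical mass = 35.0020 × 100.09 = 3503.35 g.
At 76.88% yield, actual mass of CaCO3 = 3503.35 × 0.7688 = 2693.38 g.

2693.4 g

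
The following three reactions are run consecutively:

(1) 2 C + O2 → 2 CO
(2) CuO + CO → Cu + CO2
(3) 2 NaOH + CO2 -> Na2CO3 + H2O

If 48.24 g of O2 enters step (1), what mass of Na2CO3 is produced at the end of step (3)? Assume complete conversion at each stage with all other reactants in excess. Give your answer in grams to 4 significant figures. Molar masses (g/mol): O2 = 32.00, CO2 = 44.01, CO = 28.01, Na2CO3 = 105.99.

n(O2) = 48.24 / 32.00 = 1.5075 mol.
Reaction (1): O2→CO ratio 1:2 ⇒ n(CO) = 3.0150 mol.
Reaction (2): CO→CO2 ratio 1:1 ⇒ n(CO2) = 3.0150 mol.
Reaction (3): CO2→Na2CO3 ratio 1:1 ⇒ n(Na2CO3) = 3.0150 mol.
Mass of Na2CO3 = 3.0150 × 105.99 = 319.56 g.

319.6 g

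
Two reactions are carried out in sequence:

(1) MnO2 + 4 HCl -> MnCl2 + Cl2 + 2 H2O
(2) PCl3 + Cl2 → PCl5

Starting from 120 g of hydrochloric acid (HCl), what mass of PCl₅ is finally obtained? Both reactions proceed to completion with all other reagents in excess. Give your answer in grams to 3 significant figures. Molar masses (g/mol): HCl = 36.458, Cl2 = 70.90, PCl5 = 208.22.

n(HCl) = 120.0 / 36.458 = 3.291 mol.
Step 1 gives a 4:1 ratio of HCl to Cl2, so n(Cl2) = 0.8229 mol.
In step 2 the Cl2:PCl5 ratio is 1:1, so n(PCl5) = 0.8229 mol.
Mass of PCl5 = 0.8229 × 208.22 = 171.3 g.

171 g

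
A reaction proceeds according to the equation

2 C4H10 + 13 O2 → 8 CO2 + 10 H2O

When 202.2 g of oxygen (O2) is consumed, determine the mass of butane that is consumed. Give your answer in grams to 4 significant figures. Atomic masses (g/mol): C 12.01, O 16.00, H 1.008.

M(O2) = 2(16.00) = 32.00 g/mol.
M(C4H10) = 4(12.01) + 10(1.008) = 58.12 g/mol.
n(O2) = 202.20 g / 32.00 g/mol = 6.3187 mol.
From the equation the O2:C4H10 mole ratio is 13:2, so n(C4H10) = 6.3187 × 2/13 = 0.97212 mol.
Mass of C4H10 = 0.97212 mol × 58.12 g/mol = 56.499 g.

56.50 g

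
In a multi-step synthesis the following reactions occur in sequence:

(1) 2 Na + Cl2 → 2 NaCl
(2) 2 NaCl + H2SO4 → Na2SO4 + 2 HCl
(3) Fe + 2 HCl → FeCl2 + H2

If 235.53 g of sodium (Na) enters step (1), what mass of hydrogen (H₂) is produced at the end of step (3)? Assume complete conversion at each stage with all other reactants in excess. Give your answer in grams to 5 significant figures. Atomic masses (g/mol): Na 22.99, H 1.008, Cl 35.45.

10.327 g

M(Na) = 22.99 g/mol.
M(H2) = 2(1.008) = 2.016 g/mol.
n(Na) = 235.53 / 22.99 = 10.2449 mol.
Reaction (1): Na→NaCl ratio 2:2 ⇒ n(NaCl) = 10.2449 mol.
Reaction (2): NaCl→HCl ratio 2:2 ⇒ n(HCl) = 10.2449 mol.
Reaction (3): HCl→H2 ratio 2:1 ⇒ n(H2) = 5.12244 mol.
Mass of H2 = 5.12244 × 2.016 = 10.3268 g.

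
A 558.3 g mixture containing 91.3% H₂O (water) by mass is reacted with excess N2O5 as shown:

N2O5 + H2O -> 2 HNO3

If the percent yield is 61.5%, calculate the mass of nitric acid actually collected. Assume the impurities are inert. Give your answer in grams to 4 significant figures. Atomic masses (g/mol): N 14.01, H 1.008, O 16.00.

Pure H2O available = 558.3 g × 0.913 = 509.73 g.
M(H2O) = 2(1.008) + 16.00 = 18.016 g/mol.
M(HNO3) = 1.008 + 14.01 + 3(16.00) = 63.018 g/mol.
n(H2O) = 509.73 g / 18.016 g/mol = 28.293 mol.
From the equation the H2O:HNO3 mole ratio is 1:2, so n(HNO3) = 28.293 × 2/1 = 56.586 mol.
Mass of HNO3 = 56.586 mol × 63.018 g/mol = 3565.9 g.
Actual mass collected = 3565.9 g × 0.615 = 2193.1 g.

2193 g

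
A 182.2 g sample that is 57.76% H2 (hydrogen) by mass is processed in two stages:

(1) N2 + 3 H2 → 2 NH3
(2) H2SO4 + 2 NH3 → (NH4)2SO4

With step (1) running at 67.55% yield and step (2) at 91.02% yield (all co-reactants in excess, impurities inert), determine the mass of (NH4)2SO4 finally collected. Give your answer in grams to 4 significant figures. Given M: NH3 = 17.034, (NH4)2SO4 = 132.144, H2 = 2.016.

Pure H2 = 182.2 × 0.5776 = 105.24 g.
n(H2) = 105.24 / 2.016 = 52.202 mol.
Step 1 (H2:NH3 = 3:2): theoretical n(NH3) = 34.801 mol; at 67.55% yield, n(NH3) = 23.508 mol.
Step 2 (NH3:(NH4)2SO4 = 2:1): theoretical n((NH4)2SO4) = 11.754 mol, so theoretical mass = 11.754 × 132.144 = 1553.2 g.
At 91.02% yield, actual mass of (NH4)2SO4 = 1553.2 × 0.9102 = 1413.8 g.

1414 g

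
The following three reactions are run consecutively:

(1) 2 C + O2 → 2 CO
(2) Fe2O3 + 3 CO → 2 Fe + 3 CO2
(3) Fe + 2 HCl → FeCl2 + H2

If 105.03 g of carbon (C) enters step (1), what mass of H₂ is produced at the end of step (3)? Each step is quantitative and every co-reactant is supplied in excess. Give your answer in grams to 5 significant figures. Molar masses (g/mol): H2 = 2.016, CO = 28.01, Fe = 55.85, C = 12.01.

11.754 g

n(C) = 105.03 / 12.01 = 8.74521 mol.
Reaction (1): C→CO ratio 2:2 ⇒ n(CO) = 8.74521 mol.
Reaction (2): CO→Fe ratio 3:2 ⇒ n(Fe) = 5.83014 mol.
Reaction (3): Fe→H2 ratio 1:1 ⇒ n(H2) = 5.83014 mol.
Mass of H2 = 5.83014 × 2.016 = 11.7536 g.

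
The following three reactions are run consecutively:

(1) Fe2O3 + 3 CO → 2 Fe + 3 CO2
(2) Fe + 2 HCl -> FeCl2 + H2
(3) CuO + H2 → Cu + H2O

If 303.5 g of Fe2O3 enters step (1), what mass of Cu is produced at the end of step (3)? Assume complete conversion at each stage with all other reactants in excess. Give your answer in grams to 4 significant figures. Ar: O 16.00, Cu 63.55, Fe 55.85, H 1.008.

M(Fe2O3) = 2(55.85) + 3(16.00) = 159.70 g/mol.
M(Cu) = 63.55 g/mol.
n(Fe2O3) = 303.5 / 159.70 = 1.9004 mol.
Reaction (1): Fe2O3→Fe ratio 1:2 ⇒ n(Fe) = 3.8009 mol.
Reaction (2): Fe→H2 ratio 1:1 ⇒ n(H2) = 3.8009 mol.
Reaction (3): H2→Cu ratio 1:1 ⇒ n(Cu) = 3.8009 mol.
Mass of Cu = 3.8009 × 63.55 = 241.55 g.

241.5 g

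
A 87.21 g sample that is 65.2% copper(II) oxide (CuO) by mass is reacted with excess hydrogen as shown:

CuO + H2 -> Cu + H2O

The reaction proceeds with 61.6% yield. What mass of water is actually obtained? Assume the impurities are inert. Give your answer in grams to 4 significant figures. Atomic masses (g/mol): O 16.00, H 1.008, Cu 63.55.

Pure CuO available = 87.21 g × 0.652 = 56.861 g.
M(CuO) = 63.55 + 16.00 = 79.55 g/mol.
M(H2O) = 2(1.008) + 16.00 = 18.016 g/mol.
n(CuO) = 56.861 g / 79.55 g/mol = 0.71478 mol.
From the equation the CuO:H2O mole ratio is 1:1, so n(H2O) = 0.71478 × 1/1 = 0.71478 mol.
Mass of H2O = 0.71478 mol × 18.016 g/mol = 12.878 g.
Actual mass collected = 12.878 g × 0.616 = 7.9325 g.

7.933 g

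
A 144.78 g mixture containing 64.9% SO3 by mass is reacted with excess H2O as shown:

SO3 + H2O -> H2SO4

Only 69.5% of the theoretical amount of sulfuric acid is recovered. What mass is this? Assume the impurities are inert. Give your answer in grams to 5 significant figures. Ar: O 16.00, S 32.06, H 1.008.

Pure SO3 available = 144.78 g × 0.649 = 93.9622 g.
M(SO3) = 32.06 + 3(16.00) = 80.06 g/mol.
M(H2SO4) = 2(1.008) + 32.06 + 4(16.00) = 98.076 g/mol.
n(SO3) = 93.9622 g / 80.06 g/mol = 1.17365 mol.
From the equation the SO3:H2SO4 mole ratio is 1:1, so n(H2SO4) = 1.17365 × 1/1 = 1.17365 mol.
Mass of H2SO4 = 1.17365 mol × 98.076 g/mol = 115.107 g.
Actual mass collected = 115.107 g × 0.695 = 79.9991 g.

79.999 g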